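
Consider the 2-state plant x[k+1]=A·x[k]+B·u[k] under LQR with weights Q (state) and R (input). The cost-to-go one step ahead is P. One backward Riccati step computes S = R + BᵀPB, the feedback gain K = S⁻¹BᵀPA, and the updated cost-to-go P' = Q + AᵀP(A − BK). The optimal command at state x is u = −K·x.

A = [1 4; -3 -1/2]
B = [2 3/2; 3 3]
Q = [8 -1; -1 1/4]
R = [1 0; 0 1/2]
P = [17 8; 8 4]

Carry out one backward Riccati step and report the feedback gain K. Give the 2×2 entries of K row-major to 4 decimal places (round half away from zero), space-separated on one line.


BᵀP = [58.0000 28.0000; 49.5000 24.0000]
S = R + BᵀPB = [1 0; 0 1/2] + [200.0000 171.0000; 171.0000 146.2500] = [201.0000 171.0000; 171.0000 146.7500]
BᵀPA = [-26.0000 218.0000; -22.5000 186.0000]
K = S⁻¹·BᵀPA = [0.1251 0.7253; -0.2991 0.4223]
A−BK = [1.1984 1.9159; -2.4780 -3.9428]
AᵀP(A−BK) = [1.5230 2.3597; 2.3597 4.3353]
P' = Q + AᵀP(A−BK) = [9.5230 1.3597; 1.3597 4.5853]
tr(P') = 14.1083

0.1251 0.7253 -0.2991 0.4223


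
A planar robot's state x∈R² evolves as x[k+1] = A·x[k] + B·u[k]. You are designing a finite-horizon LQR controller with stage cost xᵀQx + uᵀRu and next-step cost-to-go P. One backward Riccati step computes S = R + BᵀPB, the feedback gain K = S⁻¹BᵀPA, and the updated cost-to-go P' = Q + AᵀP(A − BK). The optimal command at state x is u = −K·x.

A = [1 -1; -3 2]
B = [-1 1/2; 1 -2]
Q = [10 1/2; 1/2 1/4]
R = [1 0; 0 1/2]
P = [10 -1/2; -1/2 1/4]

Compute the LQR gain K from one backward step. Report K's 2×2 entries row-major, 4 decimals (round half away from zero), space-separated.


-0.5139 0.5976 0.9562 -0.6932

BᵀP = [-10.5000 0.7500; 6.0000 -0.7500]
S = R + BᵀPB = [1 0; 0 1/2] + [11.2500 -6.7500; -6.7500 4.5000] = [12.2500 -6.7500; -6.7500 5.0000]
BᵀPA = [-12.7500 12.0000; 8.2500 -7.5000]
K = S⁻¹·BᵀPA = [-0.5139 0.5976; 0.9562 -0.6932]
A−BK = [0.0080 -0.0558; -0.5737 0.0159]
AᵀP(A−BK) = [0.8088 -0.6614; -0.6614 0.6295]
P' = Q + AᵀP(A−BK) = [10.8088 -0.1614; -0.1614 0.8795]
tr(P') = 11.6882


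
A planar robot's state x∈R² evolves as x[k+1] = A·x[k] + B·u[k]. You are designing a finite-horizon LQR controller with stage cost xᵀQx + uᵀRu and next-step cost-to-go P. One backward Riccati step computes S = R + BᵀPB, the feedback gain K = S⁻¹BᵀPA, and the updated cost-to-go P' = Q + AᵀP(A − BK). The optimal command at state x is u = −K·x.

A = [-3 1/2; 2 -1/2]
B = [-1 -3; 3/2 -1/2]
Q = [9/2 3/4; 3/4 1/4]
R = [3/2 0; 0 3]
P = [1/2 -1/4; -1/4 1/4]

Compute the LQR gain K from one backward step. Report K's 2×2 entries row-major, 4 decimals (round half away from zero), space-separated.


0.8113 -0.1624 0.5136 -0.0917

BᵀP = [-0.8750 0.6250; -1.3750 0.6250]
S = R + BᵀPB = [3/2 0; 0 3] + [1.8125 2.3125; 2.3125 3.8125] = [3.3125 2.3125; 2.3125 6.8125]
BᵀPA = [3.8750 -0.7500; 5.3750 -1.0000]
K = S⁻¹·BᵀPA = [0.8113 -0.1624; 0.5136 -0.0917]
A−BK = [-0.6479 0.0626; 1.0399 -0.3022]
AᵀP(A−BK) = [2.5957 -0.5029; -0.5029 0.0990]
P' = Q + AᵀP(A−BK) = [7.0957 0.2471; 0.2471 0.3490]
tr(P') = 7.4448


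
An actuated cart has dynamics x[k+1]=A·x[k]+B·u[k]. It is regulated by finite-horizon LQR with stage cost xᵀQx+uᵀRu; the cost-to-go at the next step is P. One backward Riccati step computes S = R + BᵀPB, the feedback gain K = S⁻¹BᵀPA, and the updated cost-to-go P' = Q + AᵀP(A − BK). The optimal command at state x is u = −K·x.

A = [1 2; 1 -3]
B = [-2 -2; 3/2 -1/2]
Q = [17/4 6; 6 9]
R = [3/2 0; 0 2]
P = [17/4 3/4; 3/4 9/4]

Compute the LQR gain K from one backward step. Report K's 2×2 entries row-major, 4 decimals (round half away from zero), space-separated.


BᵀP = [-7.3750 1.8750; -8.8750 -2.6250]
S = R + BᵀPB = [3/2 0; 0 2] + [17.5625 13.8125; 13.8125 19.0625] = [19.0625 13.8125; 13.8125 21.0625]
BᵀPA = [-5.5000 -20.3750; -11.5000 -9.8750]
K = S⁻¹·BᵀPA = [0.2041 -1.3893; -0.6798 0.4422]
A−BK = [0.0485 0.1059; 0.3540 -0.6949]
AᵀP(A−BK) = [1.3045 -1.5554; -1.5554 4.3102]
P' = Q + AᵀP(A−BK) = [5.5545 4.4446; 4.4446 13.3102]
tr(P') = 18.8647

0.2041 -1.3893 -0.6798 0.4422


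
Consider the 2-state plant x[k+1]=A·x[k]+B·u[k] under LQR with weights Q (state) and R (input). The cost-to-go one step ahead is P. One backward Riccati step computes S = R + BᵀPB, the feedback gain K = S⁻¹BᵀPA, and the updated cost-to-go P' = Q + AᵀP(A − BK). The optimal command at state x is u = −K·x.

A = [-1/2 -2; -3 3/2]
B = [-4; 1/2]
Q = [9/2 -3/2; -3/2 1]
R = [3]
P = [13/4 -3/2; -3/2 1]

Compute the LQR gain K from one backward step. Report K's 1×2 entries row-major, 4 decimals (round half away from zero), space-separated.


BᵀP = [-13.7500 6.5000]
S = R + BᵀPB = [3] + [58.2500] = [61.2500]
BᵀPA = [-12.6250 37.2500]
K = S⁻¹·BᵀPA = [-0.2061 0.6082]
A−BK = [-1.3245 0.4327; -2.8969 1.1959]
AᵀP(A−BK) = [2.7102 -1.4469; -1.4469 1.5959]
P' = Q + AᵀP(A−BK) = [7.2102 -2.9469; -2.9469 2.5959]
tr(P') = 9.8061

-0.2061 0.6082


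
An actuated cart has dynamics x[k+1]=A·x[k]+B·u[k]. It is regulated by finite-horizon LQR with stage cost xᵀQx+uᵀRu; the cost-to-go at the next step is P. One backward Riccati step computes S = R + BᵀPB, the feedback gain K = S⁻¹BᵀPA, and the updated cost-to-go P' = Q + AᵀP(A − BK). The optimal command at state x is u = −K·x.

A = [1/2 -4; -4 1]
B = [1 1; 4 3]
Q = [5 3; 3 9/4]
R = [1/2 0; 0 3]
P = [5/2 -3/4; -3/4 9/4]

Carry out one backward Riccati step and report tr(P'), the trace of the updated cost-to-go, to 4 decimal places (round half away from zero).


56.4789

BᵀP = [-0.5000 8.2500; 0.2500 6.0000]
S = R + BᵀPB = [1/2 0; 0 3] + [32.5000 24.2500; 24.2500 18.2500] = [33.0000 24.2500; 24.2500 21.2500]
BᵀPA = [-33.2500 10.2500; -23.8750 5.0000]
K = S⁻¹·BᵀPA = [-1.1273 0.8531; 0.1629 -0.7383]
A−BK = [1.4644 -4.1149; 0.0204 -0.1977]
AᵀP(A−BK) = [6.0321 -15.6349; -15.6349 43.1969]
P' = Q + AᵀP(A−BK) = [11.0321 -12.6349; -12.6349 45.4469]
tr(P') = 56.4789


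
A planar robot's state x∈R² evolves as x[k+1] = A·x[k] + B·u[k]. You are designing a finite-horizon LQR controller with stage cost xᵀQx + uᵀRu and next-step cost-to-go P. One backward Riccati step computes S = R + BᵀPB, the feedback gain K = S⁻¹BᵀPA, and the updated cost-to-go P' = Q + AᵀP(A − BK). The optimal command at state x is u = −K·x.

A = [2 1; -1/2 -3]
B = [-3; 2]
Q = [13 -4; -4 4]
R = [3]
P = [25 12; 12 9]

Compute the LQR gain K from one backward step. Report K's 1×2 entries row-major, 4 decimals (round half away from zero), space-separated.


BᵀP = [-51.0000 -18.0000]
S = R + BᵀPB = [3] + [117.0000] = [120.0000]
BᵀPA = [-93.0000 3.0000]
K = S⁻¹·BᵀPA = [-0.7750 0.0250]
A−BK = [-0.3250 1.0750; 1.0500 -3.0500]
AᵀP(A−BK) = [6.1750 -12.1750; -12.1750 33.9250]
P' = Q + AᵀP(A−BK) = [19.1750 -16.1750; -16.1750 37.9250]
tr(P') = 57.1000

-0.7750 0.0250


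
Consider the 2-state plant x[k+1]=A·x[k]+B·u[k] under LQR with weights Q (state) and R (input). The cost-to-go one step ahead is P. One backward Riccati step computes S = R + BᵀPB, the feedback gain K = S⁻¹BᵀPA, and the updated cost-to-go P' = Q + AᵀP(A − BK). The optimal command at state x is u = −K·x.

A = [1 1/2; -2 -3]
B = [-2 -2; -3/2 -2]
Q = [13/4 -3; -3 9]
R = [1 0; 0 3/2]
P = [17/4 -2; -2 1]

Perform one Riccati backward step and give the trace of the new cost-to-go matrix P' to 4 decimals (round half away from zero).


BᵀP = [-5.5000 2.5000; -4.5000 2.0000]
S = R + BᵀPB = [1 0; 0 3/2] + [7.2500 6.0000; 6.0000 5.0000] = [8.2500 6.0000; 6.0000 6.5000]
BᵀPA = [-10.5000 -10.2500; -8.5000 -8.2500]
K = S⁻¹·BᵀPA = [-0.9787 -0.9716; -0.4043 -0.3723]
A−BK = [-1.7660 -2.1879; -4.2766 -5.2021]
AᵀP(A−BK) = [2.5372 2.7580; 2.7580 3.0315]
P' = Q + AᵀP(A−BK) = [5.7872 -0.2420; -0.2420 12.0315]
tr(P') = 17.8187

17.8187


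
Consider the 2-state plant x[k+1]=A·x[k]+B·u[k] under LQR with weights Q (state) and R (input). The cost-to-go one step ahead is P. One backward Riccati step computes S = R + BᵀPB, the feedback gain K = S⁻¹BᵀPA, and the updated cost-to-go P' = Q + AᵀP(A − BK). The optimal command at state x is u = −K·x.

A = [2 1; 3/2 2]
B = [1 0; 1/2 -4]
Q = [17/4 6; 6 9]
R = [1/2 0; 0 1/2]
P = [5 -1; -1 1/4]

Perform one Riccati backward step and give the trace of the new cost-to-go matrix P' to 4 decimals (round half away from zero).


14.9953

BᵀP = [4.5000 -0.8750; 4.0000 -1.0000]
S = R + BᵀPB = [1/2 0; 0 1/2] + [4.0625 3.5000; 3.5000 4.0000] = [4.5625 3.5000; 3.5000 4.5000]
BᵀPA = [7.6875 2.7500; 6.5000 2.0000]
K = S⁻¹·BᵀPA = [1.4302 0.6491; 0.3321 -0.0604]
A−BK = [0.5698 0.3509; 2.1132 1.4340]
AᵀP(A−BK) = [1.4094 0.6528; 0.6528 0.3358]
P' = Q + AᵀP(A−BK) = [5.6594 6.6528; 6.6528 9.3358]
tr(P') = 14.9953


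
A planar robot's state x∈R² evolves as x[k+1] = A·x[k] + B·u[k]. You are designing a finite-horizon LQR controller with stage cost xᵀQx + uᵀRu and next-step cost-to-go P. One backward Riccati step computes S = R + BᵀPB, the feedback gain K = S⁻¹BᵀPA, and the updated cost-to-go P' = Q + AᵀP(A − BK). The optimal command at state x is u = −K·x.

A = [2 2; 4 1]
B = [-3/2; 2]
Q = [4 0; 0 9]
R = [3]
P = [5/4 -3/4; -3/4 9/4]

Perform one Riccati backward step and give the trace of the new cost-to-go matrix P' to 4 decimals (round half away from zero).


BᵀP = [-3.3750 5.6250]
S = R + BᵀPB = [3] + [16.3125] = [19.3125]
BᵀPA = [15.7500 -1.1250]
K = S⁻¹·BᵀPA = [0.8155 -0.0583]
A−BK = [3.2233 1.9126; 2.3689 1.1165]
AᵀP(A−BK) = [16.1553 7.4175; 7.4175 4.1845]
P' = Q + AᵀP(A−BK) = [20.1553 7.4175; 7.4175 13.1845]
tr(P') = 33.3398

33.3398


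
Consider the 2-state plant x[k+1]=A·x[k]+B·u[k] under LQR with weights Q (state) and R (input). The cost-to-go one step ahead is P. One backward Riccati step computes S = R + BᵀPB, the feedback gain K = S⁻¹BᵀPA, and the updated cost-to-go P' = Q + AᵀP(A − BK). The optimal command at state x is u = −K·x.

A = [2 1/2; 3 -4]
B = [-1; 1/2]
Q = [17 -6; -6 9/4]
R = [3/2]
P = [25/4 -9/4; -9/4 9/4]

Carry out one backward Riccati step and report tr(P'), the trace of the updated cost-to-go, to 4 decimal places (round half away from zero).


54.0695

BᵀP = [-7.3750 3.3750]
S = R + BᵀPB = [3/2] + [9.0625] = [10.5625]
BᵀPA = [-4.6250 -17.1875]
K = S⁻¹·BᵀPA = [-0.4379 -1.6272]
A−BK = [1.5621 -1.1272; 3.2189 -3.1864]
AᵀP(A−BK) = [16.2249 -13.6509; -13.6509 18.5947]
P' = Q + AᵀP(A−BK) = [33.2249 -19.6509; -19.6509 20.8447]
tr(P') = 54.0695


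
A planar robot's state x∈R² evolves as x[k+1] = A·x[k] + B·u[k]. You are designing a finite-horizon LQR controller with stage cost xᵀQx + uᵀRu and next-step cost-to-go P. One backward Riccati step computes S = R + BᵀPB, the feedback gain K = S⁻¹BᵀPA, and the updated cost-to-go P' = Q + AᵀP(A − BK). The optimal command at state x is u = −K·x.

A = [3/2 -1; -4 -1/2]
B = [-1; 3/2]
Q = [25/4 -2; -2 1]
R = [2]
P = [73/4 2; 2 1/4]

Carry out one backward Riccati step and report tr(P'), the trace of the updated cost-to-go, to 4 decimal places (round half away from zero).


BᵀP = [-15.2500 -1.6250]
S = R + BᵀPB = [2] + [12.8125] = [14.8125]
BᵀPA = [-16.3750 16.0625]
K = S⁻¹·BᵀPA = [-1.1055 1.0844]
A−BK = [0.3945 0.0844; -2.3418 -2.1266]
AᵀP(A−BK) = [2.9602 -2.6181; -2.6181 2.8945]
P' = Q + AᵀP(A−BK) = [9.2102 -4.6181; -4.6181 3.8945]
tr(P') = 13.1047

13.1047


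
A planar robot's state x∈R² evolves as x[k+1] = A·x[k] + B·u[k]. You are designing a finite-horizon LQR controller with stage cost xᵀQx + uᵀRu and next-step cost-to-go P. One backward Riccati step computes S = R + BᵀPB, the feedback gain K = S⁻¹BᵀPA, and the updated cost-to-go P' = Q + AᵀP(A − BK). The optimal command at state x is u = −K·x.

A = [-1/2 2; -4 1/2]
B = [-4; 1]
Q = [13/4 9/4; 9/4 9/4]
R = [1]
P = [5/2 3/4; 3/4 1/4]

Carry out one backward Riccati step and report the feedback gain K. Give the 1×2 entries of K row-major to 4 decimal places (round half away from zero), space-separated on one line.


0.4433 -0.5638

BᵀP = [-9.2500 -2.7500]
S = R + BᵀPB = [1] + [34.2500] = [35.2500]
BᵀPA = [15.6250 -19.8750]
K = S⁻¹·BᵀPA = [0.4433 -0.5638]
A−BK = [1.2730 -0.2553; -4.4433 1.0638]
AᵀP(A−BK) = [0.6990 -0.3777; -0.3777 0.3564]
P' = Q + AᵀP(A−BK) = [3.9490 1.8723; 1.8723 2.6064]
tr(P') = 6.5554


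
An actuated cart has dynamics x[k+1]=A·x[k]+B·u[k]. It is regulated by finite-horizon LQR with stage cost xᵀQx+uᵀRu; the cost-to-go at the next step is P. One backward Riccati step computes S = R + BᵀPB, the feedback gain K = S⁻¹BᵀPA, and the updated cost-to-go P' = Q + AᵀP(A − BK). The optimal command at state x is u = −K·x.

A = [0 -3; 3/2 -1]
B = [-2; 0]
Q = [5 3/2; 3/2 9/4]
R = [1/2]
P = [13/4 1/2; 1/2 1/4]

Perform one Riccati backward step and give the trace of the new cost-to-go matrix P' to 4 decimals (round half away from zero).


9.0162

BᵀP = [-6.5000 -1.0000]
S = R + BᵀPB = [1/2] + [13.0000] = [13.5000]
BᵀPA = [-1.5000 20.5000]
K = S⁻¹·BᵀPA = [-0.1111 1.5185]
A−BK = [-0.2222 0.0370; 1.5000 -1.0000]
AᵀP(A−BK) = [0.3958 -0.3472; -0.3472 1.3704]
P' = Q + AᵀP(A−BK) = [5.3958 1.1528; 1.1528 3.6204]
tr(P') = 9.0162


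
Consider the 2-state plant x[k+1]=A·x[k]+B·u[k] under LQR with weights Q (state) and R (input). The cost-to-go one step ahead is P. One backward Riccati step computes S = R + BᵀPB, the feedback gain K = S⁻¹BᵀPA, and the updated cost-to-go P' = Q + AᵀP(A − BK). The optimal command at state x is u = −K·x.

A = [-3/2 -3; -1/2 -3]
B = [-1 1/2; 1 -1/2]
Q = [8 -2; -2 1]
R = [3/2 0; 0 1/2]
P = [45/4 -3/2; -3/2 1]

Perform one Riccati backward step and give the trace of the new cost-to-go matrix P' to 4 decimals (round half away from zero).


37.0211

BᵀP = [-12.7500 2.5000; 6.3750 -1.2500]
S = R + BᵀPB = [3/2 0; 0 1/2] + [15.2500 -7.6250; -7.6250 3.8125] = [16.7500 -7.6250; -7.6250 4.3125]
BᵀPA = [17.8750 30.7500; -8.9375 -15.3750]
K = S⁻¹·BᵀPA = [0.6341 1.0909; -0.9512 -1.6364]
A−BK = [-0.3902 -1.0909; -1.6098 -4.9091]
AᵀP(A−BK) = [3.4756 9.0000; 9.0000 24.5455]
P' = Q + AᵀP(A−BK) = [11.4756 7.0000; 7.0000 25.5455]
tr(P') = 37.0211


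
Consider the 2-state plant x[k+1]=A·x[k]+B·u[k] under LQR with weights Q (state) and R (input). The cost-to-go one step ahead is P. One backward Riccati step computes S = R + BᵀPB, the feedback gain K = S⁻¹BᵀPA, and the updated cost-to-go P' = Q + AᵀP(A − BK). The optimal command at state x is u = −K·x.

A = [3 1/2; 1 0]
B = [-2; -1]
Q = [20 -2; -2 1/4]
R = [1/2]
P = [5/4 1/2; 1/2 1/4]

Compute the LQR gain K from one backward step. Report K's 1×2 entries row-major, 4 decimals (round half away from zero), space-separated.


BᵀP = [-3.0000 -1.2500]
S = R + BᵀPB = [1/2] + [7.2500] = [7.7500]
BᵀPA = [-10.2500 -1.5000]
K = S⁻¹·BᵀPA = [-1.3226 -0.1935]
A−BK = [0.3548 0.1129; -0.3226 -0.1935]
AᵀP(A−BK) = [0.9435 0.1411; 0.1411 0.0222]
P' = Q + AᵀP(A−BK) = [20.9435 -1.8589; -1.8589 0.2722]
tr(P') = 21.2157

-1.3226 -0.1935


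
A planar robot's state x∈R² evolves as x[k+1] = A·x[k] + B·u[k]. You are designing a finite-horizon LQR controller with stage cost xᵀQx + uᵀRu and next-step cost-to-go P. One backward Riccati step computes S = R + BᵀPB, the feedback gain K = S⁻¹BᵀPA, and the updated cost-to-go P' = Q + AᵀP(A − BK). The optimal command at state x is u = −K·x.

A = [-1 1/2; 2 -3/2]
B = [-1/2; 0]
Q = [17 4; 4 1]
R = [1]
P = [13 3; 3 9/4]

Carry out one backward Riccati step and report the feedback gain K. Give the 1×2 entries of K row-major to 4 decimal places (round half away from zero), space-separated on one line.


BᵀP = [-6.5000 -1.5000]
S = R + BᵀPB = [1] + [3.2500] = [4.2500]
BᵀPA = [3.5000 -1.0000]
K = S⁻¹·BᵀPA = [0.8235 -0.2353]
A−BK = [-0.5882 0.3824; 2.0000 -1.5000]
AᵀP(A−BK) = [7.1176 -4.9265; -4.9265 3.5772]
P' = Q + AᵀP(A−BK) = [24.1176 -0.9265; -0.9265 4.5772]
tr(P') = 28.6949

0.8235 -0.2353


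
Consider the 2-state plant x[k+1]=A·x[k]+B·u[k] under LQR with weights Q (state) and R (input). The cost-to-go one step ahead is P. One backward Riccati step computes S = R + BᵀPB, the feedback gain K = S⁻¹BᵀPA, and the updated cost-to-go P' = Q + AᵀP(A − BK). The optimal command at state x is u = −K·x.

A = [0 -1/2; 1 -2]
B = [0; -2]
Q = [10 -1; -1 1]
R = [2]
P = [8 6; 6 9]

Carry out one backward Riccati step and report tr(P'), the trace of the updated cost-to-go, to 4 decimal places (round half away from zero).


BᵀP = [-12.0000 -18.0000]
S = R + BᵀPB = [2] + [36.0000] = [38.0000]
BᵀPA = [-18.0000 42.0000]
K = S⁻¹·BᵀPA = [-0.4737 1.1053]
A−BK = [0.0000 -0.5000; 0.0526 0.2105]
AᵀP(A−BK) = [0.4737 -1.1053; -1.1053 3.5789]
P' = Q + AᵀP(A−BK) = [10.4737 -2.1053; -2.1053 4.5789]
tr(P') = 15.0526

15.0526


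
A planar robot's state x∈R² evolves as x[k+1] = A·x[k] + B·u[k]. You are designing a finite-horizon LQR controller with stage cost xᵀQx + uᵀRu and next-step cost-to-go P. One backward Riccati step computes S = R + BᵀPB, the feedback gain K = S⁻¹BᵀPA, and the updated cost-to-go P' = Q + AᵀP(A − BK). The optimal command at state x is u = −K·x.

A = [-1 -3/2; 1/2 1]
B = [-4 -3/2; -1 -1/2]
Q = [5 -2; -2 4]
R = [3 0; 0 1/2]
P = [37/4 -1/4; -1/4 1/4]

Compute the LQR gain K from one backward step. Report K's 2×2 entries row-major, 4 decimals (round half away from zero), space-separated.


BᵀP = [-36.7500 0.7500; -13.7500 0.2500]
S = R + BᵀPB = [3 0; 0 1/2] + [146.2500 54.7500; 54.7500 20.5000] = [149.2500 54.7500; 54.7500 21.0000]
BᵀPA = [37.1250 55.8750; 13.8750 20.8750]
K = S⁻¹·BᵀPA = [0.1461 0.2229; 0.2798 0.4129]
A−BK = [0.0041 0.0110; 0.7860 1.4294]
AᵀP(A−BK) = [0.2562 0.4331; 0.4331 0.7383]
P' = Q + AᵀP(A−BK) = [5.2562 -1.5669; -1.5669 4.7383]
tr(P') = 9.9945

0.1461 0.2229 0.2798 0.4129


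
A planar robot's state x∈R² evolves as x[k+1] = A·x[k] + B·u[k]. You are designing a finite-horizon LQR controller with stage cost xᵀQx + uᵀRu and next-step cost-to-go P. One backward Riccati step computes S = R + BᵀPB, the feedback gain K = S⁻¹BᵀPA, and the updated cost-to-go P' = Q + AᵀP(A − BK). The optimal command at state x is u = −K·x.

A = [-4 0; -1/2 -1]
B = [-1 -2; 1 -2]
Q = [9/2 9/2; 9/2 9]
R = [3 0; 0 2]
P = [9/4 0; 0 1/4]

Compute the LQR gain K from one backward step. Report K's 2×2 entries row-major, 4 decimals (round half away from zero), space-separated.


0.6700 -0.1000 1.2975 0.0750

BᵀP = [-2.2500 0.2500; -4.5000 -0.5000]
S = R + BᵀPB = [3 0; 0 2] + [2.5000 4.0000; 4.0000 10.0000] = [5.5000 4.0000; 4.0000 12.0000]
BᵀPA = [8.8750 -0.2500; 18.2500 0.5000]
K = S⁻¹·BᵀPA = [0.6700 -0.1000; 1.2975 0.0750]
A−BK = [-0.7350 0.0500; 1.4250 -0.7500]
AᵀP(A−BK) = [6.4369 -0.3563; -0.3563 0.1875]
P' = Q + AᵀP(A−BK) = [10.9369 4.1438; 4.1438 9.1875]
tr(P') = 20.1244


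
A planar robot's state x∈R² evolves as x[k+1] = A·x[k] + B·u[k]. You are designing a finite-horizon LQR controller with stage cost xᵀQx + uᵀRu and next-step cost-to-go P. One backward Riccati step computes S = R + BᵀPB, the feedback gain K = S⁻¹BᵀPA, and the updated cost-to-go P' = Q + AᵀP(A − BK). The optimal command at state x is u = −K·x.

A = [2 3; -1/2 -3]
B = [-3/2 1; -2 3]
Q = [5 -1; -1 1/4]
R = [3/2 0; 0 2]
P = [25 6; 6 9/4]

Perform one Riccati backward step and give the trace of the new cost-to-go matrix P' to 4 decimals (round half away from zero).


31.0546

BᵀP = [-49.5000 -13.5000; 43.0000 12.7500]
S = R + BᵀPB = [3/2 0; 0 2] + [101.2500 -90.0000; -90.0000 81.2500] = [102.7500 -90.0000; -90.0000 83.2500]
BᵀPA = [-92.2500 -108.0000; 79.6250 90.7500]
K = S⁻¹·BᵀPA = [-1.1314 -1.8141; -0.2666 -0.8711]
A−BK = [0.5696 1.1499; -1.9628 -4.0149]
AᵀP(A−BK) = [5.4254 10.3854; 10.3854 20.3792]
P' = Q + AᵀP(A−BK) = [10.4254 9.3854; 9.3854 20.6292]
tr(P') = 31.0546


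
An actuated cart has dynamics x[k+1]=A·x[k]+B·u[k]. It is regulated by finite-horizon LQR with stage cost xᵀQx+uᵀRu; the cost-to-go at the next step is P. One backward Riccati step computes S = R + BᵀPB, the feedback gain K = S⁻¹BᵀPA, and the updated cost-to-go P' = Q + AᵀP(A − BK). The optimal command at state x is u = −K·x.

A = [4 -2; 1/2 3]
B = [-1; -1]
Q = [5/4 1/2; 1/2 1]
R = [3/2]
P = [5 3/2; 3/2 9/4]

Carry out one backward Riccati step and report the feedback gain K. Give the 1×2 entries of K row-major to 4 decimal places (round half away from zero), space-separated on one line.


-2.3723 0.1489

BᵀP = [-6.5000 -3.7500]
S = R + BᵀPB = [3/2] + [10.2500] = [11.7500]
BᵀPA = [-27.8750 1.7500]
K = S⁻¹·BᵀPA = [-2.3723 0.1489]
A−BK = [1.6277 -1.8511; -1.8723 3.1489]
AᵀP(A−BK) = [20.4335 -15.9734; -15.9734 21.9894]
P' = Q + AᵀP(A−BK) = [21.6835 -15.4734; -15.4734 22.9894]
tr(P') = 44.6729


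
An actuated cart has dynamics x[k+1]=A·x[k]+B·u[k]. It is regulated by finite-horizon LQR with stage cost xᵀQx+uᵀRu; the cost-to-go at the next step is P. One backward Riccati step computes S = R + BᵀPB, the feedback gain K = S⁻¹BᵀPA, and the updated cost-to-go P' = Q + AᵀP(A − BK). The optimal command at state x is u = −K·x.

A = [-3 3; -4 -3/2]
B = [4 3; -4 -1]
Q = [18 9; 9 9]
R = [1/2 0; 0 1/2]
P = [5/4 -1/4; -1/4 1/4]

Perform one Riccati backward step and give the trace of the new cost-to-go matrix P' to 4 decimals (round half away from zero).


BᵀP = [6.0000 -2.0000; 4.0000 -1.0000]
S = R + BᵀPB = [1/2 0; 0 1/2] + [32.0000 20.0000; 20.0000 13.0000] = [32.5000 20.0000; 20.0000 13.5000]
BᵀPA = [-10.0000 21.0000; -8.0000 13.5000]
K = S⁻¹·BᵀPA = [0.6452 0.3484; -1.5484 0.4839]
A−BK = [-0.9355 0.1548; -2.9677 0.3774]
AᵀP(A−BK) = [3.3145 -0.5202; -0.5202 0.2141]
P' = Q + AᵀP(A−BK) = [21.3145 8.4798; 8.4798 9.2141]
tr(P') = 30.5286

30.5286


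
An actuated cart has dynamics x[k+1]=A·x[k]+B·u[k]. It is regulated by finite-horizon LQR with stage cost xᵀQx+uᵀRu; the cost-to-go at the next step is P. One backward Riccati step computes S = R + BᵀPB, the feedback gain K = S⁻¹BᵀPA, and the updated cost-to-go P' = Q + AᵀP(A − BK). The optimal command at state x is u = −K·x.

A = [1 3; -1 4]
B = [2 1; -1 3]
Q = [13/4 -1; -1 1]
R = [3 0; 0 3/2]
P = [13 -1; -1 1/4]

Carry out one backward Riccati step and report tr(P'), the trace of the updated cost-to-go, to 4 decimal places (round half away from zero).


9.5112

BᵀP = [27.0000 -2.2500; 10.0000 -0.2500]
S = R + BᵀPB = [3 0; 0 3/2] + [56.2500 20.2500; 20.2500 9.2500] = [59.2500 20.2500; 20.2500 10.7500]
BᵀPA = [29.2500 72.0000; 10.2500 29.0000]
K = S⁻¹·BᵀPA = [0.4711 0.8231; 0.0661 1.1471]
A−BK = [-0.0083 0.2066; -0.7273 1.3818]
AᵀP(A−BK) = [0.7934 1.1653; 1.1653 4.4678]
P' = Q + AᵀP(A−BK) = [4.0434 0.1653; 0.1653 5.4678]
tr(P') = 9.5112


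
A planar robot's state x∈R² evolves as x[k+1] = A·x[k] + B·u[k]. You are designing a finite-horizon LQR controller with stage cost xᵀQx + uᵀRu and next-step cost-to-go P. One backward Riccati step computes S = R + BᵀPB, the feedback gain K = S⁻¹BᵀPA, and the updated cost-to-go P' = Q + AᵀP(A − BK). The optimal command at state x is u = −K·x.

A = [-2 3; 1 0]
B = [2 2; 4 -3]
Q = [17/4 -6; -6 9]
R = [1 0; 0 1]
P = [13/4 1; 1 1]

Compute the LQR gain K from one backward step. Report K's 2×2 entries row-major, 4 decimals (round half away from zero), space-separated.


BᵀP = [10.5000 6.0000; 3.5000 -1.0000]
S = R + BᵀPB = [1 0; 0 1] + [45.0000 3.0000; 3.0000 10.0000] = [46.0000 3.0000; 3.0000 11.0000]
BᵀPA = [-15.0000 31.5000; -8.0000 10.5000]
K = S⁻¹·BᵀPA = [-0.2837 0.6338; -0.6499 0.7817]
A−BK = [-0.1328 0.1690; 0.1851 -0.1901]
AᵀP(A−BK) = [0.5453 -0.7394; -0.7394 1.0775]
P' = Q + AᵀP(A−BK) = [4.7953 -6.7394; -6.7394 10.0775]
tr(P') = 14.8727

-0.2837 0.6338 -0.6499 0.7817


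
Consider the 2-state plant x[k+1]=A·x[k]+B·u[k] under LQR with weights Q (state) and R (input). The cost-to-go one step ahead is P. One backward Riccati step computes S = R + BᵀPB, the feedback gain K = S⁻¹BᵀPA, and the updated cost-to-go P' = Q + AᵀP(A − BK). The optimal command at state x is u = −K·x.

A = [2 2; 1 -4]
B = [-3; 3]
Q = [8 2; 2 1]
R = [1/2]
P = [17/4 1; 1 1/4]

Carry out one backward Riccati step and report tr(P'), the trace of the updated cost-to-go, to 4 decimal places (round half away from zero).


BᵀP = [-9.7500 -2.2500]
S = R + BᵀPB = [1/2] + [22.5000] = [23.0000]
BᵀPA = [-21.7500 -10.5000]
K = S⁻¹·BᵀPA = [-0.9457 -0.4565]
A−BK = [-0.8370 0.6304; 3.8370 -2.6304]
AᵀP(A−BK) = [0.6821 0.0707; 0.0707 0.2065]
P' = Q + AᵀP(A−BK) = [8.6821 2.0707; 2.0707 1.2065]
tr(P') = 9.8886

9.8886


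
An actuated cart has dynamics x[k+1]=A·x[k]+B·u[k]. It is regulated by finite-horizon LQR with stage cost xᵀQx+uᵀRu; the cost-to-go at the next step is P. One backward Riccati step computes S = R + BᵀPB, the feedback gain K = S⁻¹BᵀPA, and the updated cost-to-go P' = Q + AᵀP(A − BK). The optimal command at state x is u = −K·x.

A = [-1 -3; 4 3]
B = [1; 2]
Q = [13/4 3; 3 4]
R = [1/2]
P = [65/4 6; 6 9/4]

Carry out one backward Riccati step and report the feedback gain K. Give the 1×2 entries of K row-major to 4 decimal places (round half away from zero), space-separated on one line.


0.2764 -1.0704

BᵀP = [28.2500 10.5000]
S = R + BᵀPB = [1/2] + [49.2500] = [49.7500]
BᵀPA = [13.7500 -53.2500]
K = S⁻¹·BᵀPA = [0.2764 -1.0704]
A−BK = [-1.2764 -1.9296; 3.4472 5.1407]
AᵀP(A−BK) = [0.4497 0.4673; 0.4673 1.5038]
P' = Q + AᵀP(A−BK) = [3.6997 3.4673; 3.4673 5.5038]
tr(P') = 9.2035


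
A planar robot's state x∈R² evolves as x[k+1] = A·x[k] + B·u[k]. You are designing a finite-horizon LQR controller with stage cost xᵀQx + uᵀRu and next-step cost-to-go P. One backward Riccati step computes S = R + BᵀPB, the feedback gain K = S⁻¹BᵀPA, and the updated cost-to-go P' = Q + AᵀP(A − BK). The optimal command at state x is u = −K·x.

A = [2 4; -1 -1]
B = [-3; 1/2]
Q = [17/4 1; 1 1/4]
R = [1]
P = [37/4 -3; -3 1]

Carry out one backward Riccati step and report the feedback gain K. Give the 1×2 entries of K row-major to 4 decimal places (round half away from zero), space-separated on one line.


-0.7273 -1.3529

BᵀP = [-29.2500 9.5000]
S = R + BᵀPB = [1] + [92.5000] = [93.5000]
BᵀPA = [-68.0000 -126.5000]
K = S⁻¹·BᵀPA = [-0.7273 -1.3529]
A−BK = [-0.1818 -0.0588; -0.6364 -0.3235]
AᵀP(A−BK) = [0.5455 1.0000; 1.0000 1.8529]
P' = Q + AᵀP(A−BK) = [4.7955 2.0000; 2.0000 2.1029]
tr(P') = 6.8984


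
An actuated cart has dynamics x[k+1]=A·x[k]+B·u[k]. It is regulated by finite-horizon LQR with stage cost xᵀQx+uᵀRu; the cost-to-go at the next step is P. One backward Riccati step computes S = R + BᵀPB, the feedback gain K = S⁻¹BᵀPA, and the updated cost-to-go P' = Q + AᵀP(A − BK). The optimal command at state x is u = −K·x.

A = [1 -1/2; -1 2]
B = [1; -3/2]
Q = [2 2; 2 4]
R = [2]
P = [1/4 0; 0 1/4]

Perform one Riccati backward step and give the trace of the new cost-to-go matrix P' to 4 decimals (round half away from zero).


BᵀP = [0.2500 -0.3750]
S = R + BᵀPB = [2] + [0.8125] = [2.8125]
BᵀPA = [0.6250 -0.8750]
K = S⁻¹·BᵀPA = [0.2222 -0.3111]
A−BK = [0.7778 -0.1889; -0.6667 1.5333]
AᵀP(A−BK) = [0.3611 -0.4306; -0.4306 0.7903]
P' = Q + AᵀP(A−BK) = [2.3611 1.5694; 1.5694 4.7903]
tr(P') = 7.1514

7.1514


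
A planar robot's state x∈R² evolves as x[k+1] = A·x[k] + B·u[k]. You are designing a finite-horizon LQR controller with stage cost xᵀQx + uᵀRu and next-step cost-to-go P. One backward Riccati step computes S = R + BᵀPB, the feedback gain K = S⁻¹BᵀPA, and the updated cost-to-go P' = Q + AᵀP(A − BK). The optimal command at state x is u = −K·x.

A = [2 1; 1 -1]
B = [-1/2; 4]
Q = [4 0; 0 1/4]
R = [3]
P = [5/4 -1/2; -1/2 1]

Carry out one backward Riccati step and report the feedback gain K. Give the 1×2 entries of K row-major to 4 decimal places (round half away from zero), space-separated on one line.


BᵀP = [-2.6250 4.2500]
S = R + BᵀPB = [3] + [18.3125] = [21.3125]
BᵀPA = [-1.0000 -6.8750]
K = S⁻¹·BᵀPA = [-0.0469 -0.3226]
A−BK = [1.9765 0.8387; 1.1877 0.2903]
AᵀP(A−BK) = [3.9531 1.6774; 1.6774 1.0323]
P' = Q + AᵀP(A−BK) = [7.9531 1.6774; 1.6774 1.2823]
tr(P') = 9.2353

-0.0469 -0.3226


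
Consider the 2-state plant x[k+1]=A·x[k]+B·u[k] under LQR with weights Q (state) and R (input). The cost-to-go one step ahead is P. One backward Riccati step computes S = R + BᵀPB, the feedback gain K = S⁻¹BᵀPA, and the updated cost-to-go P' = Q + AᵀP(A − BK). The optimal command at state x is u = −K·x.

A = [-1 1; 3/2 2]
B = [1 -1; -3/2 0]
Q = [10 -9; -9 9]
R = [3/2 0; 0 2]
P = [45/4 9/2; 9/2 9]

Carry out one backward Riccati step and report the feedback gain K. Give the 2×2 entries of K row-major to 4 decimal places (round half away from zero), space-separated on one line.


BᵀP = [4.5000 -9.0000; -11.2500 -4.5000]
S = R + BᵀPB = [3/2 0; 0 2] + [18.0000 -4.5000; -4.5000 11.2500] = [19.5000 -4.5000; -4.5000 13.2500]
BᵀPA = [-18.0000 -13.5000; 4.5000 -20.2500]
K = S⁻¹·BᵀPA = [-0.9165 -1.1339; 0.0283 -1.9134]
A−BK = [-0.0551 0.2205; 0.1252 0.2992]
AᵀP(A−BK) = [1.3748 1.7008; 1.7008 11.1969]
P' = Q + AᵀP(A−BK) = [11.3748 -7.2992; -7.2992 20.1969]
tr(P') = 31.5717

-0.9165 -1.1339 0.0283 -1.9134


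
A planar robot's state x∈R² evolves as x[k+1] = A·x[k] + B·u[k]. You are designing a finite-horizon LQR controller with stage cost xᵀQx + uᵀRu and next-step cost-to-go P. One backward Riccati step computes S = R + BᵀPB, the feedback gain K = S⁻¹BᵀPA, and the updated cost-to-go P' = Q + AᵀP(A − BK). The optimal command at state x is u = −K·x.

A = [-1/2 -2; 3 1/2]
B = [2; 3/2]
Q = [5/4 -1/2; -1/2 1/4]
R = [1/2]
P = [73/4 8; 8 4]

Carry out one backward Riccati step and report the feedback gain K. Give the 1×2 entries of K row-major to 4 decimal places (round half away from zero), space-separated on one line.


BᵀP = [48.5000 22.0000]
S = R + BᵀPB = [1/2] + [130.0000] = [130.5000]
BᵀPA = [41.7500 -86.0000]
K = S⁻¹·BᵀPA = [0.3199 -0.6590]
A−BK = [-1.1398 -0.6820; 2.5201 1.4885]
AᵀP(A−BK) = [3.2057 1.7634; 1.7634 1.3257]
P' = Q + AᵀP(A−BK) = [4.4557 1.2634; 1.2634 1.5757]
tr(P') = 6.0314

0.3199 -0.6590


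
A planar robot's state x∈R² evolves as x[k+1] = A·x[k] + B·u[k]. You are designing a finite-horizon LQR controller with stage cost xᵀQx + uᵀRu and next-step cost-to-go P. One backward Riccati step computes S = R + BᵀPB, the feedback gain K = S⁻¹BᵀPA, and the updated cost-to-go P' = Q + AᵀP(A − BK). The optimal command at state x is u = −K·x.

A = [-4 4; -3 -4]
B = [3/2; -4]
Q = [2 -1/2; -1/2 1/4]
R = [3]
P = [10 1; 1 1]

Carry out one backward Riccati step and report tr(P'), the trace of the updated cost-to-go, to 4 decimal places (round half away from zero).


195.2415

BᵀP = [11.0000 -2.5000]
S = R + BᵀPB = [3] + [26.5000] = [29.5000]
BᵀPA = [-36.5000 54.0000]
K = S⁻¹·BᵀPA = [-1.2373 1.8305]
A−BK = [-2.1441 1.2542; -7.9492 3.3220]
AᵀP(A−BK) = [147.8390 -77.1864; -77.1864 45.1525]
P' = Q + AᵀP(A−BK) = [149.8390 -77.6864; -77.6864 45.4025]
tr(P') = 195.2415


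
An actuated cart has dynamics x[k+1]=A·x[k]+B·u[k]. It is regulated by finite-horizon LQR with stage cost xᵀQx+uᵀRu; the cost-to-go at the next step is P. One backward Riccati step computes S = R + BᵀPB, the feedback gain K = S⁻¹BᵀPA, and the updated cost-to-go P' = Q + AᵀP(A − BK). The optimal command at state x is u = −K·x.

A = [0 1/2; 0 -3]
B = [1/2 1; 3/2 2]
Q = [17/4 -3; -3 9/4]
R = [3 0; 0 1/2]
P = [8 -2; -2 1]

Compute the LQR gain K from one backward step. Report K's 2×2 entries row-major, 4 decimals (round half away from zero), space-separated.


0.0000 -0.5620 0.0000 0.6942

BᵀP = [1.0000 0.5000; 4.0000 0.0000]
S = R + BᵀPB = [3 0; 0 1/2] + [1.2500 2.0000; 2.0000 4.0000] = [4.2500 2.0000; 2.0000 4.5000]
BᵀPA = [0.0000 -1.0000; 0.0000 2.0000]
K = S⁻¹·BᵀPA = [0.0000 -0.5620; 0.0000 0.6942]
A−BK = [0.0000 0.0868; 0.0000 -3.5455]
AᵀP(A−BK) = [0.0000 0.0000; 0.0000 15.0496]
P' = Q + AᵀP(A−BK) = [4.2500 -3.0000; -3.0000 17.2996]
tr(P') = 21.5496


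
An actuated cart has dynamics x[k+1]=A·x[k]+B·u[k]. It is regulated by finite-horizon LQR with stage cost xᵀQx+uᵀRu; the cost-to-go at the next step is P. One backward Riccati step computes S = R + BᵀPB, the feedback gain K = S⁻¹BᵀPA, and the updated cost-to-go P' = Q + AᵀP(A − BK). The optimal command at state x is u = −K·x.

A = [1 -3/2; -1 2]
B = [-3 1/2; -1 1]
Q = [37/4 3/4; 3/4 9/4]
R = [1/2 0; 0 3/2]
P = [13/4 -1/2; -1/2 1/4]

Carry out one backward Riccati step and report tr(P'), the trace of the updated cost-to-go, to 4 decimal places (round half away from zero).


BᵀP = [-9.2500 1.2500; 1.1250 0.0000]
S = R + BᵀPB = [1/2 0; 0 3/2] + [26.5000 -3.3750; -3.3750 0.5625] = [27.0000 -3.3750; -3.3750 2.0625]
BᵀPA = [-10.5000 16.3750; 1.1250 -1.6875]
K = S⁻¹·BᵀPA = [-0.4032 0.6339; -0.1143 0.2190]
A−BK = [-0.1524 0.2921; -1.2889 2.4148]
AᵀP(A−BK) = [0.3952 -0.7159; -0.7159 1.3026]
P' = Q + AᵀP(A−BK) = [9.6452 0.0341; 0.0341 3.5526]
tr(P') = 13.1979

13.1979


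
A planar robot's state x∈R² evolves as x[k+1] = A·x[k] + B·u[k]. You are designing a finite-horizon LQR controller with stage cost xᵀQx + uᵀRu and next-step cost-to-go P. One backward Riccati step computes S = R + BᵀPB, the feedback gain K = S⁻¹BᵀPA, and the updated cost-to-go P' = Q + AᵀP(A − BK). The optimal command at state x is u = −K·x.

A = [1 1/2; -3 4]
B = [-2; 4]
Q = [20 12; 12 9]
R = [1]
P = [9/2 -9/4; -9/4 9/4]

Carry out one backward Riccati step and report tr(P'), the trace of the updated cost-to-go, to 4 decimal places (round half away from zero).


BᵀP = [-18.0000 13.5000]
S = R + BᵀPB = [1] + [90.0000] = [91.0000]
BᵀPA = [-58.5000 45.0000]
K = S⁻¹·BᵀPA = [-0.6429 0.4945]
A−BK = [-0.2857 1.4890; -0.4286 2.0220]
AᵀP(A−BK) = [0.6429 -1.4464; -1.4464 5.8723]
P' = Q + AᵀP(A−BK) = [20.6429 10.5536; 10.5536 14.8723]
tr(P') = 35.5151

35.5151


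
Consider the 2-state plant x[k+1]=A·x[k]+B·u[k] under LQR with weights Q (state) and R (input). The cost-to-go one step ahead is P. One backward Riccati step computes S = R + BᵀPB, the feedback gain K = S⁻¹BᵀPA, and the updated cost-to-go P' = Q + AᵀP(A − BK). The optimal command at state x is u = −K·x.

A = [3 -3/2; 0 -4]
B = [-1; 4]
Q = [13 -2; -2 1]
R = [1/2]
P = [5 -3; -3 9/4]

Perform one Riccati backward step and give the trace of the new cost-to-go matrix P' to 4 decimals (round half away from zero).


BᵀP = [-17.0000 12.0000]
S = R + BᵀPB = [1/2] + [65.0000] = [65.5000]
BᵀPA = [-51.0000 -22.5000]
K = S⁻¹·BᵀPA = [-0.7786 -0.3435]
A−BK = [2.2214 -1.8435; 3.1145 -2.6260]
AᵀP(A−BK) = [5.2901 -4.0191; -4.0191 3.5210]
P' = Q + AᵀP(A−BK) = [18.2901 -6.0191; -6.0191 4.5210]
tr(P') = 22.8111

22.8111


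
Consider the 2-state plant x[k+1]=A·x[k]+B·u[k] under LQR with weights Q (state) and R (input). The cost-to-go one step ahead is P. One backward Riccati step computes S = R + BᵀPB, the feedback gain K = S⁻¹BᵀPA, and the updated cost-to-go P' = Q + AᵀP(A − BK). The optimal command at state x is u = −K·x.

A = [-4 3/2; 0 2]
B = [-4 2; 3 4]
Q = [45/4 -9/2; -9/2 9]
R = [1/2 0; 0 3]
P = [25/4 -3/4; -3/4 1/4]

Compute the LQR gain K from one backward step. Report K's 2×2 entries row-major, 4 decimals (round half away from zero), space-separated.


0.7944 -0.1686 -0.3311 0.3295

BᵀP = [-27.2500 3.7500; 9.5000 -0.5000]
S = R + BᵀPB = [1/2 0; 0 3] + [120.2500 -39.5000; -39.5000 17.0000] = [120.7500 -39.5000; -39.5000 20.0000]
BᵀPA = [109.0000 -33.3750; -38.0000 13.2500]
K = S⁻¹·BᵀPA = [0.7944 -0.1686; -0.3311 0.3295]
A−BK = [-0.1603 0.1666; -1.0588 1.1879]
AᵀP(A−BK) = [0.8307 -0.6005; -0.6005 0.5693]
P' = Q + AᵀP(A−BK) = [12.0807 -5.1005; -5.1005 9.5693]
tr(P') = 21.6499


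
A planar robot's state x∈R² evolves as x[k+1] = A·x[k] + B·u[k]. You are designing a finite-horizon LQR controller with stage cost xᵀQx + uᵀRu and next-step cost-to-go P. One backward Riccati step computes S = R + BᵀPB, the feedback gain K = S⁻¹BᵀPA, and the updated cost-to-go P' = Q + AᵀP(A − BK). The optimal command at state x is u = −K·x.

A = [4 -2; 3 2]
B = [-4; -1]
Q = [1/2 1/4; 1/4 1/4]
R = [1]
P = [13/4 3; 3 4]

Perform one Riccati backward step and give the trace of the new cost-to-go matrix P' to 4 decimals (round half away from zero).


10.8858

BᵀP = [-16.0000 -16.0000]
S = R + BᵀPB = [1] + [80.0000] = [81.0000]
BᵀPA = [-112.0000 0.0000]
K = S⁻¹·BᵀPA = [-1.3827 0.0000]
A−BK = [-1.5309 -2.0000; 1.6173 2.0000]
AᵀP(A−BK) = [5.1358 4.0000; 4.0000 5.0000]
P' = Q + AᵀP(A−BK) = [5.6358 4.2500; 4.2500 5.2500]
tr(P') = 10.8858


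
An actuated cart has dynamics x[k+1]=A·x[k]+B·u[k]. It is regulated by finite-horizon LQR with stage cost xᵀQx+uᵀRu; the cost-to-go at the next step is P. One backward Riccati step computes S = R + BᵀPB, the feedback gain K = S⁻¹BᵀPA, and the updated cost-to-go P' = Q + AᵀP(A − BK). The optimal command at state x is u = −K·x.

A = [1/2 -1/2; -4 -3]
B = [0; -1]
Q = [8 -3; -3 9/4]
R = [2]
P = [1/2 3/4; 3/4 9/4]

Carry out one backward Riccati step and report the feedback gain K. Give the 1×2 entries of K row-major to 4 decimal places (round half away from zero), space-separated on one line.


BᵀP = [-0.7500 -2.2500]
S = R + BᵀPB = [2] + [2.2500] = [4.2500]
BᵀPA = [8.6250 7.1250]
K = S⁻¹·BᵀPA = [2.0294 1.6765]
A−BK = [0.5000 -0.5000; -1.9706 -1.3235]
AᵀP(A−BK) = [15.6213 12.7904; 12.7904 10.6801]
P' = Q + AᵀP(A−BK) = [23.6213 9.7904; 9.7904 12.9301]
tr(P') = 36.5515

2.0294 1.6765


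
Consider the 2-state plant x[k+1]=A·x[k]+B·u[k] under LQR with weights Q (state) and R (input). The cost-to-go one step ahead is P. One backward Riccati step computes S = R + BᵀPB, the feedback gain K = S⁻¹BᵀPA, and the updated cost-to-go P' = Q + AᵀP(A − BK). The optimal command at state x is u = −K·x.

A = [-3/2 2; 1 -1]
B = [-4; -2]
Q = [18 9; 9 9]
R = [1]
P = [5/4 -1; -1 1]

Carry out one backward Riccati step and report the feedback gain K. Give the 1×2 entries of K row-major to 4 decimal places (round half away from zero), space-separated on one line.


BᵀP = [-3.0000 2.0000]
S = R + BᵀPB = [1] + [8.0000] = [9.0000]
BᵀPA = [6.5000 -8.0000]
K = S⁻¹·BᵀPA = [0.7222 -0.8889]
A−BK = [1.3889 -1.5556; 2.4444 -2.7778]
AᵀP(A−BK) = [2.1181 -2.4722; -2.4722 2.8889]
P' = Q + AᵀP(A−BK) = [20.1181 6.5278; 6.5278 11.8889]
tr(P') = 32.0069

0.7222 -0.8889


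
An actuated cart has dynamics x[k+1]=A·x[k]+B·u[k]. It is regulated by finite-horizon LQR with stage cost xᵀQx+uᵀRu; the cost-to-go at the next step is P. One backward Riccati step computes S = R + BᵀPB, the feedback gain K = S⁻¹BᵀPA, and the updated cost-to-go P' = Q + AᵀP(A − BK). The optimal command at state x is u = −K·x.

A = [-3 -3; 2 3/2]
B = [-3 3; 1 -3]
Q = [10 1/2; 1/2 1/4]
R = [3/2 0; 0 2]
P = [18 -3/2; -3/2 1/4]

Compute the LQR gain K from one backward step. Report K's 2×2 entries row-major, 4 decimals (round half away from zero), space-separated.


0.5502 0.5719 -0.4479 -0.4140

BᵀP = [-55.5000 4.7500; 58.5000 -5.2500]
S = R + BᵀPB = [3/2 0; 0 2] + [171.2500 -180.7500; -180.7500 191.2500] = [172.7500 -180.7500; -180.7500 193.2500]
BᵀPA = [176.0000 173.6250; -186.0000 -183.3750]
K = S⁻¹·BᵀPA = [0.5502 0.5719; -0.4479 -0.4140]
A−BK = [-0.0058 -0.0423; 0.1062 -0.3138]
AᵀP(A−BK) = [0.8605 0.8429; 0.8429 0.8504]
P' = Q + AᵀP(A−BK) = [10.8605 1.3429; 1.3429 1.1004]
tr(P') = 11.9609


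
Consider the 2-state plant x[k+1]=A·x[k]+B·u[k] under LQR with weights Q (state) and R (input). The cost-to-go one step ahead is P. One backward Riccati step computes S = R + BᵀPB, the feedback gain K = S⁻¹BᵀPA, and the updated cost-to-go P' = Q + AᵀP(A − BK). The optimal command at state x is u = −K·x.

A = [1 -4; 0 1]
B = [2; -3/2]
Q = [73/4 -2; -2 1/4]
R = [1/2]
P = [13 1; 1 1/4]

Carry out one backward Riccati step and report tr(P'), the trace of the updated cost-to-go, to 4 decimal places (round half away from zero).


BᵀP = [24.5000 1.6250]
S = R + BᵀPB = [1/2] + [46.5625] = [47.0625]
BᵀPA = [24.5000 -96.3750]
K = S⁻¹·BᵀPA = [0.5206 -2.0478]
A−BK = [-0.0412 0.0956; 0.7809 -2.0717]
AᵀP(A−BK) = [0.2457 -0.8287; -0.8287 2.8924]
P' = Q + AᵀP(A−BK) = [18.4957 -2.8287; -2.8287 3.1424]
tr(P') = 21.6381

21.6381
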